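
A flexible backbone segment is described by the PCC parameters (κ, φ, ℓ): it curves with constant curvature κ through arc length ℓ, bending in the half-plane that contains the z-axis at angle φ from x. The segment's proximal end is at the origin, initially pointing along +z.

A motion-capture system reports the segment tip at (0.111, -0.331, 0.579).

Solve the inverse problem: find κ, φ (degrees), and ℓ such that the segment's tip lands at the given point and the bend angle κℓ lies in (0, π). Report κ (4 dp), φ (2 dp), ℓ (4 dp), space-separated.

ρ = √(x²+y²) = √(0.111² + -0.331²) = 0.34912
φ = atan2(y, x) mod 360° = atan2(-0.331, 0.111) = 288.5387°
|p|² = ρ² + z² = 0.34912² + 0.579² = 0.45712
κ = 2ρ / |p|² = 2×0.34912 / 0.45712 = 1.52745
θ = 2·atan2(ρ, z) = 2·atan2(0.34912, 0.579) = 1.08519 rad
ℓ = θ/κ = 1.08519/1.52745 = 0.71046

1.5274 288.54 0.7105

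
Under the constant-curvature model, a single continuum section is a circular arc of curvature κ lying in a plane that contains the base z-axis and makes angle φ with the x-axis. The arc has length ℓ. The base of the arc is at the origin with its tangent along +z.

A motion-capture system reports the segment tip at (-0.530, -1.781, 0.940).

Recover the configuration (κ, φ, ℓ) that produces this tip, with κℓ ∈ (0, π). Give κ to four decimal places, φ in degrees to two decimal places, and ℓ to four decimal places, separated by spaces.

0.8570 253.43 2.5728

ρ = √(x²+y²) = √(-0.530² + -1.781²) = 1.85819
φ = atan2(y, x) mod 360° = atan2(-1.781, -0.530) = 253.4278°
|p|² = ρ² + z² = 1.85819² + 0.940² = 4.33646
κ = 2ρ / |p|² = 2×1.85819 / 4.33646 = 0.85701
θ = 2·atan2(ρ, z) = 2·atan2(1.85819, 0.940) = 2.20493 rad
ℓ = θ/κ = 2.20493/0.85701 = 2.57283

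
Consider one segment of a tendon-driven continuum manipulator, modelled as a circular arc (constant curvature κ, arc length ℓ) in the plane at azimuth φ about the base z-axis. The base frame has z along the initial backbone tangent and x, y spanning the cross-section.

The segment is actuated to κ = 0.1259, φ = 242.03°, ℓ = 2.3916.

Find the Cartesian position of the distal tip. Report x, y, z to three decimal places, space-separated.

θ = κ·ℓ = 0.1259 × 2.3916 = 0.30110 rad
ρ = (1 − cos θ)/κ = (1 − 0.95501)/0.1259 = 0.35735
z = sin θ / κ = 0.29657/0.1259 = 2.35563
x = ρ cos φ = 0.35735 × cos(242.03°) = -0.16760
y = ρ sin φ = 0.35735 × sin(242.03°) = -0.31561

-0.168 -0.316 2.356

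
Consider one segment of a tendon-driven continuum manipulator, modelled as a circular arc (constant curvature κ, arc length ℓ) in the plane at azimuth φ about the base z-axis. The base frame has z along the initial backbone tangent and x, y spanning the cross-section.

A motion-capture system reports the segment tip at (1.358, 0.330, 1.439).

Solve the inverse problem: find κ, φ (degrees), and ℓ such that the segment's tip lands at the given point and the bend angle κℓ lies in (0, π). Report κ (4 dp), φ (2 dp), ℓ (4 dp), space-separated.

0.6946 13.66 2.2192

ρ = √(x²+y²) = √(1.358² + 0.330²) = 1.39752
φ = atan2(y, x) mod 360° = atan2(0.330, 1.358) = 13.6584°
|p|² = ρ² + z² = 1.39752² + 1.439² = 4.02379
κ = 2ρ / |p|² = 2×1.39752 / 4.02379 = 0.69463
θ = 2·atan2(ρ, z) = 2·atan2(1.39752, 1.439) = 1.54155 rad
ℓ = θ/κ = 1.54155/0.69463 = 2.21924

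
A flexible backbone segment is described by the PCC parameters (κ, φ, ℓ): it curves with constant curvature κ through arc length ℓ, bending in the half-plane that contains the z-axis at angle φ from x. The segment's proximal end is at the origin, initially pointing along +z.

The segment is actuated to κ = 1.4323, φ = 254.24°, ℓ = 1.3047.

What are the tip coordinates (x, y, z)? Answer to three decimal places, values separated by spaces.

-0.245 -0.869 0.667

θ = κ·ℓ = 1.4323 × 1.3047 = 1.86872 rad
ρ = (1 − cos θ)/κ = (1 − -0.29354)/1.4323 = 0.90312
z = sin θ / κ = 0.95595/1.4323 = 0.66742
x = ρ cos φ = 0.90312 × cos(254.24°) = -0.24529
y = ρ sin φ = 0.90312 × sin(254.24°) = -0.86917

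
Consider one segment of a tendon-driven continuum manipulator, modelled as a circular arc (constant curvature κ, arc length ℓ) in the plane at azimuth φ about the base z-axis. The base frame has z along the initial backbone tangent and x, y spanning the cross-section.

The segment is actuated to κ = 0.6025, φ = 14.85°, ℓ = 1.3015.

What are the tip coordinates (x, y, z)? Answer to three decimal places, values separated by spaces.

0.468 0.124 1.172

θ = κ·ℓ = 0.6025 × 1.3015 = 0.78415 rad
ρ = (1 − cos θ)/κ = (1 − 0.70799)/0.6025 = 0.48467
z = sin θ / κ = 0.70623/0.6025 = 1.17216
x = ρ cos φ = 0.48467 × cos(14.85°) = 0.46848
y = ρ sin φ = 0.48467 × sin(14.85°) = 0.12422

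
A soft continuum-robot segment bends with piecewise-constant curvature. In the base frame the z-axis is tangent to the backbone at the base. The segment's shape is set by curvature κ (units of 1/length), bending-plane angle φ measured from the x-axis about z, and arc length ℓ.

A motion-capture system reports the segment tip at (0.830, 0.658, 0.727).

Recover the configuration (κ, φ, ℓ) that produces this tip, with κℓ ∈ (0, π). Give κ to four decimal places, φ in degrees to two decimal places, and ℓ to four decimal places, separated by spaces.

ρ = √(x²+y²) = √(0.830² + 0.658²) = 1.05918
φ = atan2(y, x) mod 360° = atan2(0.658, 0.830) = 38.4064°
|p|² = ρ² + z² = 1.05918² + 0.727² = 1.65039
κ = 2ρ / |p|² = 2×1.05918 / 1.65039 = 1.28355
θ = 2·atan2(ρ, z) = 2·atan2(1.05918, 0.727) = 1.93854 rad
ℓ = θ/κ = 1.93854/1.28355 = 1.51030

1.2835 38.41 1.5103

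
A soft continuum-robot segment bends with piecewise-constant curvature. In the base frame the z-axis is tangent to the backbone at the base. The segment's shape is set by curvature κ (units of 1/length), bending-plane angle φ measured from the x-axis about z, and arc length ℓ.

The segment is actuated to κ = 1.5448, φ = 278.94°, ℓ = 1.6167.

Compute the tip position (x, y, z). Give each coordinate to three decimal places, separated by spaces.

0.181 -1.151 0.389

θ = κ·ℓ = 1.5448 × 1.6167 = 2.49748 rad
ρ = (1 − cos θ)/κ = (1 − -0.79963)/1.5448 = 1.16496
z = sin θ / κ = 0.60049/1.5448 = 0.38872
x = ρ cos φ = 1.16496 × cos(278.94°) = 0.18104
y = ρ sin φ = 1.16496 × sin(278.94°) = -1.15081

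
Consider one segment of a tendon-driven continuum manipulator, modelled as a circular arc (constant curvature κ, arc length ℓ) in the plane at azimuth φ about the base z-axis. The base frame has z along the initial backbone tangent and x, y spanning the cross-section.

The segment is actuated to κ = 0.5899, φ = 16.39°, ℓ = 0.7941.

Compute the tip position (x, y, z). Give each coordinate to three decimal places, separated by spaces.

θ = κ·ℓ = 0.5899 × 0.7941 = 0.46844 rad
ρ = (1 − cos θ)/κ = (1 − 0.89227)/0.5899 = 0.18262
z = sin θ / κ = 0.45149/0.5899 = 0.76537
x = ρ cos φ = 0.18262 × cos(16.39°) = 0.17520
y = ρ sin φ = 0.18262 × sin(16.39°) = 0.05153

0.175 0.052 0.765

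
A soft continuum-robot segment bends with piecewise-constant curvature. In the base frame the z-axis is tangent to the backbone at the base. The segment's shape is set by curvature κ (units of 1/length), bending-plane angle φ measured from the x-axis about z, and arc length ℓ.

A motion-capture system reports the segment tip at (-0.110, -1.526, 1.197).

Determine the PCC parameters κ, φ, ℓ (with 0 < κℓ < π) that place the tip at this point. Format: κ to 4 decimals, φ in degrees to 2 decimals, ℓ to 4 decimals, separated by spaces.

0.8109 265.88 2.2368

ρ = √(x²+y²) = √(-0.110² + -1.526²) = 1.52996
φ = atan2(y, x) mod 360° = atan2(-1.526, -0.110) = 265.8770°
|p|² = ρ² + z² = 1.52996² + 1.197² = 3.77359
κ = 2ρ / |p|² = 2×1.52996 / 3.77359 = 0.81088
θ = 2·atan2(ρ, z) = 2·atan2(1.52996, 1.197) = 1.81379 rad
ℓ = θ/κ = 1.81379/0.81088 = 2.23682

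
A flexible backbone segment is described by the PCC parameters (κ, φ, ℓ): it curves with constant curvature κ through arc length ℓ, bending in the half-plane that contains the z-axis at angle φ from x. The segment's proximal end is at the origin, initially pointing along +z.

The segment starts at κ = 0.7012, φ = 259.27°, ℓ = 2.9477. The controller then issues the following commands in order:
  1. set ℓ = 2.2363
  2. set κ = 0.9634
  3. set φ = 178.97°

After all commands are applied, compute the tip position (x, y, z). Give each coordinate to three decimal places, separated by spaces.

-1.610 0.029 0.866

initial: κ=0.7012, φ=259.27°, ℓ=2.9477
cmd 1: set ℓ=2.2363 → (κ,φ,ℓ)=(0.7012,259.27°,2.2363) → tip=(-0.2648,-1.3974,1.4261)
cmd 2: set κ=0.9634 → (κ,φ,ℓ)=(0.9634,259.27°,2.2363) → tip=(-0.2998,-1.5819,0.8662)
cmd 3: set φ=178.97° → (κ,φ,ℓ)=(0.9634,178.97°,2.2363) → tip=(-1.6097,0.0289,0.8662)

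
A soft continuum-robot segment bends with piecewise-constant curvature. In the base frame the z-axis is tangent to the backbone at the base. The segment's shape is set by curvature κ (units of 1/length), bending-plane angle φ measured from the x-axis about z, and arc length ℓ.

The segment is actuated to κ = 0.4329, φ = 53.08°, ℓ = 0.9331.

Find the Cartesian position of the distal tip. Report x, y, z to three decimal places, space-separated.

θ = κ·ℓ = 0.4329 × 0.9331 = 0.40394 rad
ρ = (1 − cos θ)/κ = (1 − 0.91952)/0.4329 = 0.18591
z = sin θ / κ = 0.39304/0.4329 = 0.90793
x = ρ cos φ = 0.18591 × cos(53.08°) = 0.11168
y = ρ sin φ = 0.18591 × sin(53.08°) = 0.14863

0.112 0.149 0.908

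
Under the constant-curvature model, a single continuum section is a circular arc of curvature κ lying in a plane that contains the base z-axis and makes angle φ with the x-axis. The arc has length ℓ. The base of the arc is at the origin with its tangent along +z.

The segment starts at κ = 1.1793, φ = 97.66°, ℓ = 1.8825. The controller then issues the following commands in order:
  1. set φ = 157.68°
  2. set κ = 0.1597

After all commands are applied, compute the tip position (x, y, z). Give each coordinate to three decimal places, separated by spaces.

initial: κ=1.1793, φ=97.66°, ℓ=1.8825
cmd 1: set φ=157.68° → (κ,φ,ℓ)=(1.1793,157.68°,1.8825) → tip=(-1.2587,0.5167,0.6754)
cmd 2: set κ=0.1597 → (κ,φ,ℓ)=(0.1597,157.68°,1.8825) → tip=(-0.2598,0.1067,1.8543)

-0.260 0.107 1.854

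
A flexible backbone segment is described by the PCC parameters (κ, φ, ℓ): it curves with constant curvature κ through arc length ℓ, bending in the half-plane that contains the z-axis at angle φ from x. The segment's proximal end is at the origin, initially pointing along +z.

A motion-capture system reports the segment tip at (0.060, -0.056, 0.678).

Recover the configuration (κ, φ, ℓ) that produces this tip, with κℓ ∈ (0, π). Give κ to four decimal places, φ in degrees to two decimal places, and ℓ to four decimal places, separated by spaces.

0.3519 316.97 0.6846

ρ = √(x²+y²) = √(0.060² + -0.056²) = 0.08207
φ = atan2(y, x) mod 360° = atan2(-0.056, 0.060) = 316.9749°
|p|² = ρ² + z² = 0.08207² + 0.678² = 0.46642
κ = 2ρ / |p|² = 2×0.08207 / 0.46642 = 0.35193
θ = 2·atan2(ρ, z) = 2·atan2(0.08207, 0.678) = 0.24093 rad
ℓ = θ/κ = 0.24093/0.35193 = 0.68460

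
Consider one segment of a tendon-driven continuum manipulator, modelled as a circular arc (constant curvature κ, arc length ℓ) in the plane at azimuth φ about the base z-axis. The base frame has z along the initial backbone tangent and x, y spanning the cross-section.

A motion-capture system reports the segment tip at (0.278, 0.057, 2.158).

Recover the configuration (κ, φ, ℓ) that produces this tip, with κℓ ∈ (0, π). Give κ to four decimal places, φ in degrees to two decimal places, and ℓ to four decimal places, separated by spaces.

0.1198 11.59 2.1828

ρ = √(x²+y²) = √(0.278² + 0.057²) = 0.28378
φ = atan2(y, x) mod 360° = atan2(0.057, 0.278) = 11.5871°
|p|² = ρ² + z² = 0.28378² + 2.158² = 4.73750
κ = 2ρ / |p|² = 2×0.28378 / 4.73750 = 0.11980
θ = 2·atan2(ρ, z) = 2·atan2(0.28378, 2.158) = 0.26151 rad
ℓ = θ/κ = 0.26151/0.11980 = 2.18279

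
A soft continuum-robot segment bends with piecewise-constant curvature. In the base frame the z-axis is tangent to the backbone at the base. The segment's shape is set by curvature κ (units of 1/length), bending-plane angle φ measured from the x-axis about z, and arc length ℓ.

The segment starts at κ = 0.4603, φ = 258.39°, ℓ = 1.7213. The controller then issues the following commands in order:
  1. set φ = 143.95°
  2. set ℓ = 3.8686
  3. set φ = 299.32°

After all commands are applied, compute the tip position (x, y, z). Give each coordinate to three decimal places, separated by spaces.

1.286 -2.289 2.125

initial: κ=0.4603, φ=258.39°, ℓ=1.7213
cmd 1: set φ=143.95° → (κ,φ,ℓ)=(0.4603,143.95°,1.7213) → tip=(-0.5231,0.3807,1.5468)
cmd 2: set ℓ=3.8686 → (κ,φ,ℓ)=(0.4603,143.95°,3.8686) → tip=(-2.1225,1.5449,2.1248)
cmd 3: set φ=299.32° → (κ,φ,ℓ)=(0.4603,299.32°,3.8686) → tip=(1.2855,-2.2889,2.1248)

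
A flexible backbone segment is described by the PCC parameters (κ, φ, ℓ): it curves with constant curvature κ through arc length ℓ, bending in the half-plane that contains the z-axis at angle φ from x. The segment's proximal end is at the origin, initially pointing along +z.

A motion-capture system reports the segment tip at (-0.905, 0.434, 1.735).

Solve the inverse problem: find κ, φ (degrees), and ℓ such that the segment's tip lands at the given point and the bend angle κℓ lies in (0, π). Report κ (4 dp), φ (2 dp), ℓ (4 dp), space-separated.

0.4996 154.38 2.0993

ρ = √(x²+y²) = √(-0.905² + 0.434²) = 1.00368
φ = atan2(y, x) mod 360° = atan2(0.434, -0.905) = 154.3796°
|p|² = ρ² + z² = 1.00368² + 1.735² = 4.01761
κ = 2ρ / |p|² = 2×1.00368 / 4.01761 = 0.49964
θ = 2·atan2(ρ, z) = 2·atan2(1.00368, 1.735) = 1.04891 rad
ℓ = θ/κ = 1.04891/0.49964 = 2.09932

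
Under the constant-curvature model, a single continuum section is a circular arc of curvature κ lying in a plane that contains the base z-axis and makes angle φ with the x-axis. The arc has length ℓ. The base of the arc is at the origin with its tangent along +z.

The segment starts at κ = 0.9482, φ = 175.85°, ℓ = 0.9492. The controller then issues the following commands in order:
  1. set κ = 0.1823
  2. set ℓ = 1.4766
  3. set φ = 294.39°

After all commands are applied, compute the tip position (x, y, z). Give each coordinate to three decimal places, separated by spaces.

0.082 -0.180 1.459

initial: κ=0.9482, φ=175.85°, ℓ=0.9492
cmd 1: set κ=0.1823 → (κ,φ,ℓ)=(0.1823,175.85°,0.9492) → tip=(-0.0817,0.0059,0.9445)
cmd 2: set ℓ=1.4766 → (κ,φ,ℓ)=(0.1823,175.85°,1.4766) → tip=(-0.1970,0.0143,1.4588)
cmd 3: set φ=294.39° → (κ,φ,ℓ)=(0.1823,294.39°,1.4766) → tip=(0.0816,-0.1799,1.4588)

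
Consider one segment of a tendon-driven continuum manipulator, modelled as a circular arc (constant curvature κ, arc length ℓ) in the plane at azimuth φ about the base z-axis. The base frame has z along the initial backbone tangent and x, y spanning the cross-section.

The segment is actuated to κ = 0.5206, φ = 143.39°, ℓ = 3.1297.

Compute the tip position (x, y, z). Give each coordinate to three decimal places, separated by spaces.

-1.632 1.213 1.918

θ = κ·ℓ = 0.5206 × 3.1297 = 1.62932 rad
ρ = (1 − cos θ)/κ = (1 − -0.05849)/0.5206 = 2.03322
z = sin θ / κ = 0.99829/0.5206 = 1.91757
x = ρ cos φ = 2.03322 × cos(143.39°) = -1.63209
y = ρ sin φ = 2.03322 × sin(143.39°) = 1.21254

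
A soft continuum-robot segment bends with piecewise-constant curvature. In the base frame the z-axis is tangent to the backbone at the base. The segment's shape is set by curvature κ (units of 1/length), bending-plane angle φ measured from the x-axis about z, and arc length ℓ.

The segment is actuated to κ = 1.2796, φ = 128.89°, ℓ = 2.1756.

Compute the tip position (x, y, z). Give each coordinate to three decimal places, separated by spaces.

-0.950 1.178 0.274

θ = κ·ℓ = 1.2796 × 2.1756 = 2.78390 rad
ρ = (1 − cos θ)/κ = (1 − -0.93671)/1.2796 = 1.51352
z = sin θ / κ = 0.35012/1.2796 = 0.27361
x = ρ cos φ = 1.51352 × cos(128.89°) = -0.95023
y = ρ sin φ = 1.51352 × sin(128.89°) = 1.17806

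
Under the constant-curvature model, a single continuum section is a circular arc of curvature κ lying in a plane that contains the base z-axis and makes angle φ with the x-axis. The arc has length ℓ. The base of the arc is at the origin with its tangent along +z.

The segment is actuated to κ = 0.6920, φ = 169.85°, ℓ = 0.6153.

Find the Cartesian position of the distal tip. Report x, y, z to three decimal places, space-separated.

θ = κ·ℓ = 0.6920 × 0.6153 = 0.42579 rad
ρ = (1 − cos θ)/κ = (1 − 0.91071)/0.6920 = 0.12903
z = sin θ / κ = 0.41304/0.6920 = 0.59688
x = ρ cos φ = 0.12903 × cos(169.85°) = -0.12701
y = ρ sin φ = 0.12903 × sin(169.85°) = 0.02274

-0.127 0.023 0.597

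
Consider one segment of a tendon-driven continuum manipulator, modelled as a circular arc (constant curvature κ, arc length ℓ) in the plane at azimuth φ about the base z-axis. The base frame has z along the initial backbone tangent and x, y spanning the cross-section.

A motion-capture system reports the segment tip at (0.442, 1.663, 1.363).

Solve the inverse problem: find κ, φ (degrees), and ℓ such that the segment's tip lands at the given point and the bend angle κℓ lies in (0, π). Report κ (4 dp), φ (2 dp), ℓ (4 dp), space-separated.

0.7142 75.12 2.5228

ρ = √(x²+y²) = √(0.442² + 1.663²) = 1.72074
φ = atan2(y, x) mod 360° = atan2(1.663, 0.442) = 75.1158°
|p|² = ρ² + z² = 1.72074² + 1.363² = 4.81870
κ = 2ρ / |p|² = 2×1.72074 / 4.81870 = 0.71419
θ = 2·atan2(ρ, z) = 2·atan2(1.72074, 1.363) = 1.80178 rad
ℓ = θ/κ = 1.80178/0.71419 = 2.52283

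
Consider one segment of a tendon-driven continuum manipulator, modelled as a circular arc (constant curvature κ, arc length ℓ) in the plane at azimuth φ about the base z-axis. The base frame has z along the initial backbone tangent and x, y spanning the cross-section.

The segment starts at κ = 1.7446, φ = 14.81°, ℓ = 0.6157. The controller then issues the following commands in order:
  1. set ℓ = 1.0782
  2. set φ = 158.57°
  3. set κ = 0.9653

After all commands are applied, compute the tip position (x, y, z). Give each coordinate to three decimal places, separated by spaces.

initial: κ=1.7446, φ=14.81°, ℓ=0.6157
cmd 1: set ℓ=1.0782 → (κ,φ,ℓ)=(1.7446,14.81°,1.0782) → tip=(0.7233,0.1912,0.5458)
cmd 2: set φ=158.57° → (κ,φ,ℓ)=(1.7446,158.57°,1.0782) → tip=(-0.6965,0.2734,0.5458)
cmd 3: set κ=0.9653 → (κ,φ,ℓ)=(0.9653,158.57°,1.0782) → tip=(-0.4768,0.1872,0.8938)

-0.477 0.187 0.894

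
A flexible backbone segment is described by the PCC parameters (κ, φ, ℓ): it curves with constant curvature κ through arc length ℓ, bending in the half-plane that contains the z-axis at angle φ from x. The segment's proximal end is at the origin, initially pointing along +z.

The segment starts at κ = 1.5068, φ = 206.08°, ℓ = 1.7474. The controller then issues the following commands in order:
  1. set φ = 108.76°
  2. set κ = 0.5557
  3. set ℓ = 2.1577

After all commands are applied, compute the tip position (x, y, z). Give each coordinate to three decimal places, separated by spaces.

initial: κ=1.5068, φ=206.08°, ℓ=1.7474
cmd 1: set φ=108.76° → (κ,φ,ℓ)=(1.5068,108.76°,1.7474) → tip=(-0.3999,1.1773,0.3232)
cmd 2: set κ=0.5557 → (κ,φ,ℓ)=(0.5557,108.76°,1.7474) → tip=(-0.2521,0.7421,1.4855)
cmd 3: set ℓ=2.1577 → (κ,φ,ℓ)=(0.5557,108.76°,2.1577) → tip=(-0.3685,1.0850,1.6766)

-0.369 1.085 1.677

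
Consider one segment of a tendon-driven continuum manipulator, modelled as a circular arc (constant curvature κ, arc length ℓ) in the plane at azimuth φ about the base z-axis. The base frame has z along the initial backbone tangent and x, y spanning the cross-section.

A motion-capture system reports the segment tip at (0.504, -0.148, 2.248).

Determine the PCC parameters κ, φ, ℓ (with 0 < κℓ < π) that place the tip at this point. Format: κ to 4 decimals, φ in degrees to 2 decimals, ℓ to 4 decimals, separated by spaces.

ρ = √(x²+y²) = √(0.504² + -0.148²) = 0.52528
φ = atan2(y, x) mod 360° = atan2(-0.148, 0.504) = 343.6351°
|p|² = ρ² + z² = 0.52528² + 2.248² = 5.32942
κ = 2ρ / |p|² = 2×0.52528 / 5.32942 = 0.19712
θ = 2·atan2(ρ, z) = 2·atan2(0.52528, 2.248) = 0.45909 rad
ℓ = θ/κ = 0.45909/0.19712 = 2.32895

0.1971 343.64 2.3290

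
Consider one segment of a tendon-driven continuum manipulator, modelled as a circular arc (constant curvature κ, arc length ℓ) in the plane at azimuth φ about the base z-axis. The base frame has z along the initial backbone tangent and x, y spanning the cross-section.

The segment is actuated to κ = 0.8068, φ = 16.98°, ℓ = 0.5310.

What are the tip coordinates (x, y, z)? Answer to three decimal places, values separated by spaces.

0.107 0.033 0.515

θ = κ·ℓ = 0.8068 × 0.5310 = 0.42841 rad
ρ = (1 − cos θ)/κ = (1 − 0.90963)/0.8068 = 0.11201
z = sin θ / κ = 0.41543/0.8068 = 0.51491
x = ρ cos φ = 0.11201 × cos(16.98°) = 0.10713
y = ρ sin φ = 0.11201 × sin(16.98°) = 0.03271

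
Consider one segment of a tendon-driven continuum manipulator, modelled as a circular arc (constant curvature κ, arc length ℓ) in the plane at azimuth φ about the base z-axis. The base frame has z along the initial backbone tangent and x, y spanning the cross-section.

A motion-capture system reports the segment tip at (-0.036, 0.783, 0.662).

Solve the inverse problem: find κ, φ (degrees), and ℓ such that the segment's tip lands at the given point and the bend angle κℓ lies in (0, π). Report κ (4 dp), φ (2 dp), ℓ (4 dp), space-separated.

1.4893 92.63 1.1676

ρ = √(x²+y²) = √(-0.036² + 0.783²) = 0.78383
φ = atan2(y, x) mod 360° = atan2(0.783, -0.036) = 92.6324°
|p|² = ρ² + z² = 0.78383² + 0.662² = 1.05263
κ = 2ρ / |p|² = 2×0.78383 / 1.05263 = 1.48928
θ = 2·atan2(ρ, z) = 2·atan2(0.78383, 0.662) = 1.73892 rad
ℓ = θ/κ = 1.73892/1.48928 = 1.16763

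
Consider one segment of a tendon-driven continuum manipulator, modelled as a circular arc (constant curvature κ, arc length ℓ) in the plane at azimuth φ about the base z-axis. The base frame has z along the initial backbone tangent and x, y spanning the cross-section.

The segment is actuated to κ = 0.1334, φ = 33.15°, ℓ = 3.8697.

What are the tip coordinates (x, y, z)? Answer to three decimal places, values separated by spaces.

θ = κ·ℓ = 0.1334 × 3.8697 = 0.51622 rad
ρ = (1 − cos θ)/κ = (1 − 0.86969)/0.1334 = 0.97682
z = sin θ / κ = 0.49359/0.1334 = 3.70011
x = ρ cos φ = 0.97682 × cos(33.15°) = 0.81783
y = ρ sin φ = 0.97682 × sin(33.15°) = 0.53416

0.818 0.534 3.700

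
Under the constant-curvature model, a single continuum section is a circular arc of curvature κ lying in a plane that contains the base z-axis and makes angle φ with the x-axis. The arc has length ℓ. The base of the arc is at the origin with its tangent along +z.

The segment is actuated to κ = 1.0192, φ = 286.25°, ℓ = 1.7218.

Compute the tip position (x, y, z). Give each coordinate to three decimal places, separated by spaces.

0.325 -1.114 0.965

θ = κ·ℓ = 1.0192 × 1.7218 = 1.75486 rad
ρ = (1 − cos θ)/κ = (1 − -0.18302)/1.0192 = 1.16074
z = sin θ / κ = 0.98311/1.0192 = 0.96459
x = ρ cos φ = 1.16074 × cos(286.25°) = 0.32481
y = ρ sin φ = 1.16074 × sin(286.25°) = -1.11437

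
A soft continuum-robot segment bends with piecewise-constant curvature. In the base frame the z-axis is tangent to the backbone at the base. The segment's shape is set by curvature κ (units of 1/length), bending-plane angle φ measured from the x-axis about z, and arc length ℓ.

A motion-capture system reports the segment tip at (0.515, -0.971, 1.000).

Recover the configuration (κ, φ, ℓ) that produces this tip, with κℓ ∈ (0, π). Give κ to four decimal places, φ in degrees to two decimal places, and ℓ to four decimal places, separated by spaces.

0.9956 297.94 1.6726

ρ = √(x²+y²) = √(0.515² + -0.971²) = 1.09912
φ = atan2(y, x) mod 360° = atan2(-0.971, 0.515) = 297.9406°
|p|² = ρ² + z² = 1.09912² + 1.000² = 2.20807
κ = 2ρ / |p|² = 2×1.09912 / 2.20807 = 0.99555
θ = 2·atan2(ρ, z) = 2·atan2(1.09912, 1.000) = 1.66517 rad
ℓ = θ/κ = 1.66517/0.99555 = 1.67261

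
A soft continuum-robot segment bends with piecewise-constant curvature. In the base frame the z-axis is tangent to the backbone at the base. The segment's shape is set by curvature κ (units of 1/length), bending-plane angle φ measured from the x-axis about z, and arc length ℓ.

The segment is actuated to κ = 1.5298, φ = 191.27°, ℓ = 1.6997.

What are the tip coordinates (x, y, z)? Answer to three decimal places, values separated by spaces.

θ = κ·ℓ = 1.5298 × 1.6997 = 2.60020 rad
ρ = (1 − cos θ)/κ = (1 − -0.85699)/1.5298 = 1.21388
z = sin θ / κ = 0.51533/1.5298 = 0.33686
x = ρ cos φ = 1.21388 × cos(191.27°) = -1.19047
y = ρ sin φ = 1.21388 × sin(191.27°) = -0.23723

-1.190 -0.237 0.337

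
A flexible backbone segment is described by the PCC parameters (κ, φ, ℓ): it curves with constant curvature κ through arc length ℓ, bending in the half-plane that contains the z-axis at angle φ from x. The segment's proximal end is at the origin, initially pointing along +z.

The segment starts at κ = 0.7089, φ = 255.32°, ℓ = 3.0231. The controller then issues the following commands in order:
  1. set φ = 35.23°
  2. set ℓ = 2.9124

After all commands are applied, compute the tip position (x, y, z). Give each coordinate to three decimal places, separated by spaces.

1.698 1.199 1.242

initial: κ=0.7089, φ=255.32°, ℓ=3.0231
cmd 1: set φ=35.23° → (κ,φ,ℓ)=(0.7089,35.23°,3.0231) → tip=(1.7763,1.2544,1.1859)
cmd 2: set ℓ=2.9124 → (κ,φ,ℓ)=(0.7089,35.23°,2.9124) → tip=(1.6984,1.1994,1.2421)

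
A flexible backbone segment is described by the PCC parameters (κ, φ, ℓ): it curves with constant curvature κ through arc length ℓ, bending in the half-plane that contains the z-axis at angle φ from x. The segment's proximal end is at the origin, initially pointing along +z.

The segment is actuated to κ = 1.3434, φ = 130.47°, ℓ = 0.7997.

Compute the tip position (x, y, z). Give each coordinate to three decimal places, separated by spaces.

θ = κ·ℓ = 1.3434 × 0.7997 = 1.07432 rad
ρ = (1 − cos θ)/κ = (1 − 0.47633)/1.3434 = 0.38981
z = sin θ / κ = 0.87927/1.3434 = 0.65451
x = ρ cos φ = 0.38981 × cos(130.47°) = -0.25300
y = ρ sin φ = 0.38981 × sin(130.47°) = 0.29654

-0.253 0.297 0.655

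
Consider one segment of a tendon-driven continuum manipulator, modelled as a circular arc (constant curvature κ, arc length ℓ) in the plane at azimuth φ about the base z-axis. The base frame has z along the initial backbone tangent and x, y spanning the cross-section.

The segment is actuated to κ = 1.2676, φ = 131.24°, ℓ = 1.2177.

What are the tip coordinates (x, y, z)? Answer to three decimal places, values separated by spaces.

θ = κ·ℓ = 1.2676 × 1.2177 = 1.54356 rad
ρ = (1 − cos θ)/κ = (1 − 0.02724)/1.2676 = 0.76741
z = sin θ / κ = 0.99963/1.2676 = 0.78860
x = ρ cos φ = 0.76741 × cos(131.24°) = -0.50589
y = ρ sin φ = 0.76741 × sin(131.24°) = 0.57705

-0.506 0.577 0.789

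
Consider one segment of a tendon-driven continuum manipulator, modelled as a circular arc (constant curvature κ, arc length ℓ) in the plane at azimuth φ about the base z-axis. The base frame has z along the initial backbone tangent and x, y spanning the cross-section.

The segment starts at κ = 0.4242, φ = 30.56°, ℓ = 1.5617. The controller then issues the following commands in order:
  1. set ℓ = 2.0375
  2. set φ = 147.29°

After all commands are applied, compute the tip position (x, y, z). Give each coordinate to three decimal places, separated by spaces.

-0.696 0.447 1.793

initial: κ=0.4242, φ=30.56°, ℓ=1.5617
cmd 1: set ℓ=2.0375 → (κ,φ,ℓ)=(0.4242,30.56°,2.0375) → tip=(0.7122,0.4205,1.7931)
cmd 2: set φ=147.29° → (κ,φ,ℓ)=(0.4242,147.29°,2.0375) → tip=(-0.6959,0.4469,1.7931)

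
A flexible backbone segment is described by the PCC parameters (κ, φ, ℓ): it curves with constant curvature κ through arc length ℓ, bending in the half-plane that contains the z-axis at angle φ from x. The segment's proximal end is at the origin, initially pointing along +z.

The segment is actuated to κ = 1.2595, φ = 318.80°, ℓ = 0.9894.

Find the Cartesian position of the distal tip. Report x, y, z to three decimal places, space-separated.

0.407 -0.356 0.752

θ = κ·ℓ = 1.2595 × 0.9894 = 1.24615 rad
ρ = (1 − cos θ)/κ = (1 − 0.31897)/1.2595 = 0.54071
z = sin θ / κ = 0.94776/1.2595 = 0.75249
x = ρ cos φ = 0.54071 × cos(318.80°) = 0.40684
y = ρ sin φ = 0.54071 × sin(318.80°) = -0.35616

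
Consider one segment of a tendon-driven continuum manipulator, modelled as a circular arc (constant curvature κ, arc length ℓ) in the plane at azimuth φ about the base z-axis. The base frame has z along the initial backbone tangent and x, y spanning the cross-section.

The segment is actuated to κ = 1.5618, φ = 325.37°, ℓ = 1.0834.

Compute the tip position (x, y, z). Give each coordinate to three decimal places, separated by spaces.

0.591 -0.408 0.636

θ = κ·ℓ = 1.5618 × 1.0834 = 1.69205 rad
ρ = (1 − cos θ)/κ = (1 − -0.12096)/1.5618 = 0.71774
z = sin θ / κ = 0.99266/1.5618 = 0.63559
x = ρ cos φ = 0.71774 × cos(325.37°) = 0.59058
y = ρ sin φ = 0.71774 × sin(325.37°) = -0.40787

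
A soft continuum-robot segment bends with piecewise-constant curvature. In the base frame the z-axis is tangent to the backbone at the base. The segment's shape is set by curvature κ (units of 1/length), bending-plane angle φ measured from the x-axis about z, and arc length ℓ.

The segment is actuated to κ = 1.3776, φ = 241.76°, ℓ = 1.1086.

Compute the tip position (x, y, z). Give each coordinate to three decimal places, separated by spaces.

-0.329 -0.612 0.725

θ = κ·ℓ = 1.3776 × 1.1086 = 1.52721 rad
ρ = (1 − cos θ)/κ = (1 − 0.04358)/1.3776 = 0.69427
z = sin θ / κ = 0.99905/1.3776 = 0.72521
x = ρ cos φ = 0.69427 × cos(241.76°) = -0.32850
y = ρ sin φ = 0.69427 × sin(241.76°) = -0.61163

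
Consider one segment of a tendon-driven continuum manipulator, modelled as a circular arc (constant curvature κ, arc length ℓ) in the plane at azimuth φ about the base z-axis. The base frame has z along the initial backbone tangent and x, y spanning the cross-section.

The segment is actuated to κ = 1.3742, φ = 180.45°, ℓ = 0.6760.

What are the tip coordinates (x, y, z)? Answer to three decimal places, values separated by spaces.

-0.292 -0.002 0.583

θ = κ·ℓ = 1.3742 × 0.6760 = 0.92896 rad
ρ = (1 − cos θ)/κ = (1 − 0.59867)/1.3742 = 0.29205
z = sin θ / κ = 0.80100/1.3742 = 0.58288
x = ρ cos φ = 0.29205 × cos(180.45°) = -0.29204
y = ρ sin φ = 0.29205 × sin(180.45°) = -0.00229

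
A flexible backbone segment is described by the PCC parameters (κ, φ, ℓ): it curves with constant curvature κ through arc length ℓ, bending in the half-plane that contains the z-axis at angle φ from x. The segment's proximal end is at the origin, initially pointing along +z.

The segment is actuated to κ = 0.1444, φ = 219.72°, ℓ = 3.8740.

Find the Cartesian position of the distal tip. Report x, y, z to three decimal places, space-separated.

-0.812 -0.675 3.675

θ = κ·ℓ = 0.1444 × 3.8740 = 0.55941 rad
ρ = (1 − cos θ)/κ = (1 − 0.84757)/0.1444 = 1.05560
z = sin θ / κ = 0.53068/0.1444 = 3.67509
x = ρ cos φ = 1.05560 × cos(219.72°) = -0.81195
y = ρ sin φ = 1.05560 × sin(219.72°) = -0.67457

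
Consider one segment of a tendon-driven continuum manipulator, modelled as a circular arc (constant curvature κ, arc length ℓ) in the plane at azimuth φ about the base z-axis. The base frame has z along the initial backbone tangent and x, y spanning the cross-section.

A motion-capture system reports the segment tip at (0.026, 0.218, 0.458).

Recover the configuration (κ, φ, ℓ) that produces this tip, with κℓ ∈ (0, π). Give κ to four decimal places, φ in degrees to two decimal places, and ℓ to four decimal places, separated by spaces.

1.7021 83.20 0.5252

ρ = √(x²+y²) = √(0.026² + 0.218²) = 0.21954
φ = atan2(y, x) mod 360° = atan2(0.218, 0.026) = 83.1987°
|p|² = ρ² + z² = 0.21954² + 0.458² = 0.25796
κ = 2ρ / |p|² = 2×0.21954 / 0.25796 = 1.70214
θ = 2·atan2(ρ, z) = 2·atan2(0.21954, 0.458) = 0.89399 rad
ℓ = θ/κ = 0.89399/1.70214 = 0.52522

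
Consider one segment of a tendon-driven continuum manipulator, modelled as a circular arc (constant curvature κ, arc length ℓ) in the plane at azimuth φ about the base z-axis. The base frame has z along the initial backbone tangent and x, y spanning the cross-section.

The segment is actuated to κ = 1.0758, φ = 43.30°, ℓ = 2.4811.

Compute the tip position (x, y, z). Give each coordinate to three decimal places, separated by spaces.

θ = κ·ℓ = 1.0758 × 2.4811 = 2.66917 rad
ρ = (1 − cos θ)/κ = (1 − -0.89047)/1.0758 = 1.75727
z = sin θ / κ = 0.45505/1.0758 = 0.42298
x = ρ cos φ = 1.75727 × cos(43.30°) = 1.27889
y = ρ sin φ = 1.75727 × sin(43.30°) = 1.20517

1.279 1.205 0.423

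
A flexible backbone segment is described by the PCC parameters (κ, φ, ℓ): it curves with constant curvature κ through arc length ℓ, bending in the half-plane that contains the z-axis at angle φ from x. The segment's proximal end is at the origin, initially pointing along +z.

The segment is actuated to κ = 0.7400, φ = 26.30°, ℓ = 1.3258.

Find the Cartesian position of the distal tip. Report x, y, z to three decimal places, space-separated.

0.538 0.266 1.123

θ = κ·ℓ = 0.7400 × 1.3258 = 0.98109 rad
ρ = (1 − cos θ)/κ = (1 − 0.55612)/0.7400 = 0.59984
z = sin θ / κ = 0.83111/0.7400 = 1.12312
x = ρ cos φ = 0.59984 × cos(26.30°) = 0.53775
y = ρ sin φ = 0.59984 × sin(26.30°) = 0.26577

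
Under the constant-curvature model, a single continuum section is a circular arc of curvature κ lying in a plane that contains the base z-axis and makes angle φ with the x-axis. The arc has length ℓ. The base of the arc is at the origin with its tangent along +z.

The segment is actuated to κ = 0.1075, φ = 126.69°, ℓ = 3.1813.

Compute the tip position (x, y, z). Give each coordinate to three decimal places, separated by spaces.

-0.322 0.432 3.120

θ = κ·ℓ = 0.1075 × 3.1813 = 0.34199 rad
ρ = (1 − cos θ)/κ = (1 − 0.94209)/0.1075 = 0.53870
z = sin θ / κ = 0.33536/0.1075 = 3.11965
x = ρ cos φ = 0.53870 × cos(126.69°) = -0.32187
y = ρ sin φ = 0.53870 × sin(126.69°) = 0.43198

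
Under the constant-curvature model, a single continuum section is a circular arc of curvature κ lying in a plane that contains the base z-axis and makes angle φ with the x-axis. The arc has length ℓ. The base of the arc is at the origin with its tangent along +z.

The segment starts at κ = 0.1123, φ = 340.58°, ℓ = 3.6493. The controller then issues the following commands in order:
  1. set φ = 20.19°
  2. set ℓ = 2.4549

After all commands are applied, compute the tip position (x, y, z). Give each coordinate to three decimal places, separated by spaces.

0.316 0.116 2.424

initial: κ=0.1123, φ=340.58°, ℓ=3.6493
cmd 1: set φ=20.19° → (κ,φ,ℓ)=(0.1123,20.19°,3.6493) → tip=(0.6921,0.2545,3.5480)
cmd 2: set ℓ=2.4549 → (κ,φ,ℓ)=(0.1123,20.19°,2.4549) → tip=(0.3156,0.1161,2.4239)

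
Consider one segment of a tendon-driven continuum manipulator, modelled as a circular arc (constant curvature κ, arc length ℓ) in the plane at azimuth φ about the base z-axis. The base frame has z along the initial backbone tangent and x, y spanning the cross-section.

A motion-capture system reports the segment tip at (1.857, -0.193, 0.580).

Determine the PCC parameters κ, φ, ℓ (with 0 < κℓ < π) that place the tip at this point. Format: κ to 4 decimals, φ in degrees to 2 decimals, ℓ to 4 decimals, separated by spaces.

ρ = √(x²+y²) = √(1.857² + -0.193²) = 1.86700
φ = atan2(y, x) mod 360° = atan2(-0.193, 1.857) = 354.0665°
|p|² = ρ² + z² = 1.86700² + 0.580² = 3.82210
κ = 2ρ / |p|² = 2×1.86700 / 3.82210 = 0.97695
θ = 2·atan2(ρ, z) = 2·atan2(1.86700, 0.580) = 2.53918 rad
ℓ = θ/κ = 2.53918/0.97695 = 2.59908

0.9770 354.07 2.5991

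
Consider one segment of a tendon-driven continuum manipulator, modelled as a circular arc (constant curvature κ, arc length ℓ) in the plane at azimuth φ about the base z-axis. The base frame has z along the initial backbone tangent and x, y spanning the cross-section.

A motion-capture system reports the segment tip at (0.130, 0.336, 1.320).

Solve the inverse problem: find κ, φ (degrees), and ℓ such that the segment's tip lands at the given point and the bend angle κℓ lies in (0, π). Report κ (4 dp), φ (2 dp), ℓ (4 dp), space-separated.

ρ = √(x²+y²) = √(0.130² + 0.336²) = 0.36027
φ = atan2(y, x) mod 360° = atan2(0.336, 0.130) = 68.8483°
|p|² = ρ² + z² = 0.36027² + 1.320² = 1.87220
κ = 2ρ / |p|² = 2×0.36027 / 1.87220 = 0.38487
θ = 2·atan2(ρ, z) = 2·atan2(0.36027, 1.320) = 0.53289 rad
ℓ = θ/κ = 0.53289/0.38487 = 1.38461

0.3849 68.85 1.3846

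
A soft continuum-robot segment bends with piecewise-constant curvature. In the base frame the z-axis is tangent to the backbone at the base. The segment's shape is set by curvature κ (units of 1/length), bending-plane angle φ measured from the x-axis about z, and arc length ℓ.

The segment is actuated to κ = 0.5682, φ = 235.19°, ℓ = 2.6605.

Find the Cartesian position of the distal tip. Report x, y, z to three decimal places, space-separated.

-0.945 -1.360 1.757

θ = κ·ℓ = 0.5682 × 2.6605 = 1.51170 rad
ρ = (1 − cos θ)/κ = (1 − 0.05907)/0.5682 = 1.65599
z = sin θ / κ = 0.99825/0.5682 = 1.75687
x = ρ cos φ = 1.65599 × cos(235.19°) = -0.94533
y = ρ sin φ = 1.65599 × sin(235.19°) = -1.35965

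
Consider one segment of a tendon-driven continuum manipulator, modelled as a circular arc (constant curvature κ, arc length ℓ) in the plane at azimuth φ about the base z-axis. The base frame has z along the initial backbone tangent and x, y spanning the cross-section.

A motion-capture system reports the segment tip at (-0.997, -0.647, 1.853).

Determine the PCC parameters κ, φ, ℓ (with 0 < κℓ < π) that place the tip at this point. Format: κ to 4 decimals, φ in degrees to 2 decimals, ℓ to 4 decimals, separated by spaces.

ρ = √(x²+y²) = √(-0.997² + -0.647²) = 1.18854
φ = atan2(y, x) mod 360° = atan2(-0.647, -0.997) = 212.9814°
|p|² = ρ² + z² = 1.18854² + 1.853² = 4.84623
κ = 2ρ / |p|² = 2×1.18854 / 4.84623 = 0.49050
θ = 2·atan2(ρ, z) = 2·atan2(1.18854, 1.853) = 1.14063 rad
ℓ = θ/κ = 1.14063/0.49050 = 2.32544

0.4905 212.98 2.3254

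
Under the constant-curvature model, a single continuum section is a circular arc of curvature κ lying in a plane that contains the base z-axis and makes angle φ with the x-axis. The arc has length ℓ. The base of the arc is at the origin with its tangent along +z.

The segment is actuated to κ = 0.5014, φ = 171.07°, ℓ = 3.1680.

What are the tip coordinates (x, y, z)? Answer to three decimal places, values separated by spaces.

-2.005 0.315 1.994

θ = κ·ℓ = 0.5014 × 3.1680 = 1.58844 rad
ρ = (1 − cos θ)/κ = (1 − -0.01764)/0.5014 = 2.02959
z = sin θ / κ = 0.99984/0.5014 = 1.99411
x = ρ cos φ = 2.02959 × cos(171.07°) = -2.00499
y = ρ sin φ = 2.02959 × sin(171.07°) = 0.31505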